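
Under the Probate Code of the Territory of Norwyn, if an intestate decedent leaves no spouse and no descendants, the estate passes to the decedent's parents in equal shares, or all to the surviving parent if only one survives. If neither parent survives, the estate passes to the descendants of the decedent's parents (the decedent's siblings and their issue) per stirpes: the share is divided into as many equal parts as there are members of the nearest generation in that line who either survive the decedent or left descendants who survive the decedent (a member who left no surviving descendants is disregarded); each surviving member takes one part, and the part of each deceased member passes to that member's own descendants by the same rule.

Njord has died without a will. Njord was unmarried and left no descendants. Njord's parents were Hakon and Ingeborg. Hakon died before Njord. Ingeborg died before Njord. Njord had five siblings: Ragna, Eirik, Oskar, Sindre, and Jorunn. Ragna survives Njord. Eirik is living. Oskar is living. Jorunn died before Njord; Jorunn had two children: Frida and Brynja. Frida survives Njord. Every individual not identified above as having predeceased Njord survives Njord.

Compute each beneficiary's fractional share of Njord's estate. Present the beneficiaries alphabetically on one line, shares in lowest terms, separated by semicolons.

Brynja 1/10; Eirik 1/5; Frida 1/10; Oskar 1/5; Ragna 1/5; Sindre 1/5

Neither parent survives and there are no descendants, so the estate passes to Njord's siblings and their issue per stirpes.
The estate is divided into 5 equal shares of 1/5 among Ragna, Eirik, Oskar, Sindre, Jorunn.
Ragna is living and takes 1/5.
Eirik is living and takes 1/5.
Oskar is living and takes 1/5.
Sindre is living and takes 1/5.
Jorunn predeceased; the 1/5 allotted to Jorunn's branch passes to Jorunn's issue by representation.
The 1/5 is divided into 2 equal shares of 1/10 among Frida, Brynja.
Frida is living and takes 1/10.
Brynja is living and takes 1/10.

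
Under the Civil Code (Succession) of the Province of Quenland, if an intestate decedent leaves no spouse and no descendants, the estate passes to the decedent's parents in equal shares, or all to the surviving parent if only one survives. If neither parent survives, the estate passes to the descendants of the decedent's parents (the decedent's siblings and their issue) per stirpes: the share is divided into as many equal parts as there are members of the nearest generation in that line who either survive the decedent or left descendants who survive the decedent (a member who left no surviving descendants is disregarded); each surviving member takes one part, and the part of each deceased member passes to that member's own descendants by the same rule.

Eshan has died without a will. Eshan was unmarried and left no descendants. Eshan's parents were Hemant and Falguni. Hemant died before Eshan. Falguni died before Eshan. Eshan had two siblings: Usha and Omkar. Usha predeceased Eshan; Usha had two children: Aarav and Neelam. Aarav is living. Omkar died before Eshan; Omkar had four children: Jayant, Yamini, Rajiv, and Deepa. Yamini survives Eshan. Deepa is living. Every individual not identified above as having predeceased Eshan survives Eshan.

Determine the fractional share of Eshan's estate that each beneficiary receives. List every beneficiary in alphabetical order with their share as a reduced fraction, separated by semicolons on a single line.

Neither parent survives and there are no descendants, so the estate passes to Eshan's siblings and their issue per stirpes.
The estate is divided into 2 equal shares of 1/2 among Usha, Omkar.
Usha predeceased; the 1/2 allotted to Usha's branch passes to Usha's issue by representation.
The 1/2 is divided into 2 equal shares of 1/4 among Aarav, Neelam.
Aarav is living and takes 1/4.
Neelam is living and takes 1/4.
Omkar predeceased; the 1/2 allotted to Omkar's branch passes to Omkar's issue by representation.
The 1/2 is divided into 4 equal shares of 1/8 among Jayant, Yamini, Rajiv, Deepa.
Jayant is living and takes 1/8.
Yamini is living and takes 1/8.
Rajiv is living and takes 1/8.
Deepa is living and takes 1/8.

Aarav 1/4; Deepa 1/8; Jayant 1/8; Neelam 1/4; Rajiv 1/8; Yamini 1/8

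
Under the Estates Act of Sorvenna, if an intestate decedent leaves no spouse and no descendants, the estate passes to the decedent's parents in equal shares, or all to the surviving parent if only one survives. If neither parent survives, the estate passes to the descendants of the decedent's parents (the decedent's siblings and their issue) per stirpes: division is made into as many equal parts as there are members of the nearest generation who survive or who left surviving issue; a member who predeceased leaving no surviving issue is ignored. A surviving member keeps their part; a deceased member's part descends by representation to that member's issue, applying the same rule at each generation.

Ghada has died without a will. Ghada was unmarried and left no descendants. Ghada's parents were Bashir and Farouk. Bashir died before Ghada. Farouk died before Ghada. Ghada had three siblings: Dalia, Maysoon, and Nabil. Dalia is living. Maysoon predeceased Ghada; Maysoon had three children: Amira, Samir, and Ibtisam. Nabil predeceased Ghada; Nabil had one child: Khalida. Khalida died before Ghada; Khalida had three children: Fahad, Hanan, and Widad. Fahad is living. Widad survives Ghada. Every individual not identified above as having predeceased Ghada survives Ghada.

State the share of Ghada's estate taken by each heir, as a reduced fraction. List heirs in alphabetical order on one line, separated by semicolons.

Amira 1/9; Dalia 1/3; Fahad 1/9; Hanan 1/9; Ibtisam 1/9; Samir 1/9; Widad 1/9

Neither parent survives and there are no descendants, so the estate passes to Ghada's siblings and their issue per stirpes.
The estate is divided into 3 equal shares of 1/3 among Dalia, Maysoon, Nabil.
Dalia is living and takes 1/3.
Maysoon predeceased; the 1/3 allotted to Maysoon's branch passes to Maysoon's issue by representation.
The 1/3 is divided into 3 equal shares of 1/9 among Amira, Samir, Ibtisam.
Amira is living and takes 1/9.
Samir is living and takes 1/9.
Ibtisam is living and takes 1/9.
Nabil predeceased; the 1/3 allotted to Nabil's branch passes to Nabil's issue by representation.
Khalida's line is the sole branch at this level, so the full 1/3 passes to Khalida's issue by representation.
The 1/3 is divided into 3 equal shares of 1/9 among Fahad, Hanan, Widad.
Fahad is living and takes 1/9.
Hanan is living and takes 1/9.
Widad is living and takes 1/9.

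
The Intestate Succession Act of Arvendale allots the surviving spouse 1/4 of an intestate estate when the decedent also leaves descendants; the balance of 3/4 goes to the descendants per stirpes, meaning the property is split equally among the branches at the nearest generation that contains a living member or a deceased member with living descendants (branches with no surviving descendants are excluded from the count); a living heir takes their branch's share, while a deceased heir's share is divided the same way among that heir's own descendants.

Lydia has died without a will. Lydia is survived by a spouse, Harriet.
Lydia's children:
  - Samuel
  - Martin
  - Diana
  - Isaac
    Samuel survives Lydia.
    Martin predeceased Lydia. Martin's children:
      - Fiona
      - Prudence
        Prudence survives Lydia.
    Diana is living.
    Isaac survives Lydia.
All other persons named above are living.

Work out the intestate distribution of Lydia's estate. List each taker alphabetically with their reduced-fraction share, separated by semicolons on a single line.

Diana 3/16; Fiona 3/32; Harriet 1/4; Isaac 3/16; Prudence 3/32; Samuel 3/16

Harriet, as surviving spouse, takes 1/4.
The remaining 3/4 passes to Lydia's descendants per stirpes.
The 3/4 is divided into 4 equal shares of 3/16 among Samuel, Martin, Diana, Isaac.
Samuel is living and takes 3/16.
Martin predeceased; the 3/16 allotted to Martin's branch passes to Martin's issue by representation.
The 3/16 is divided into 2 equal shares of 3/32 among Fiona, Prudence.
Fiona is living and takes 3/32.
Prudence is living and takes 3/32.
Diana is living and takes 3/16.
Isaac is living and takes 3/16.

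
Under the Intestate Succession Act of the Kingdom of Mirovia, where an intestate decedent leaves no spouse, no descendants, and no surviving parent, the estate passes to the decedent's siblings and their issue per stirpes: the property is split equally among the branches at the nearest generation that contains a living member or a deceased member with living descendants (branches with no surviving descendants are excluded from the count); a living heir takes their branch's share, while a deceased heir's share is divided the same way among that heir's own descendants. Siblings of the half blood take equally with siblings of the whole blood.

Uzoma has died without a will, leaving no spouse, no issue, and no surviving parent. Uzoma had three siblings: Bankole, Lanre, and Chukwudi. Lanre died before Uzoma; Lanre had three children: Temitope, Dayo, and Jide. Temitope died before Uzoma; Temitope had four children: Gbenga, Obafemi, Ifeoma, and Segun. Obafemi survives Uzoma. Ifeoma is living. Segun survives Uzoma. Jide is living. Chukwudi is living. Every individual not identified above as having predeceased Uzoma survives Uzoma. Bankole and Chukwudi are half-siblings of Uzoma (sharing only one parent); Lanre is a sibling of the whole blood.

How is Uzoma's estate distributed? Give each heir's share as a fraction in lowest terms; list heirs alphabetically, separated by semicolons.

No spouse, descendants, or parent survives, so the estate passes to Uzoma's siblings per stirpes.
Half-blood and whole-blood siblings take equally under the stated rule.
The estate is divided into 3 equal shares of 1/3 among Bankole, Lanre, Chukwudi.
Bankole is living and takes 1/3.
Lanre predeceased; the 1/3 allotted to Lanre's branch passes to Lanre's issue by representation.
The 1/3 is divided into 3 equal shares of 1/9 among Temitope, Dayo, Jide.
Temitope predeceased; the 1/9 allotted to Temitope's branch passes to Temitope's issue by representation.
The 1/9 is divided into 4 equal shares of 1/36 among Gbenga, Obafemi, Ifeoma, Segun.
Gbenga is living and takes 1/36.
Obafemi is living and takes 1/36.
Ifeoma is living and takes 1/36.
Segun is living and takes 1/36.
Dayo is living and takes 1/9.
Jide is living and takes 1/9.
Chukwudi is living and takes 1/3.

Bankole 1/3; Chukwudi 1/3; Dayo 1/9; Gbenga 1/36; Ifeoma 1/36; Jide 1/9; Obafemi 1/36; Segun 1/36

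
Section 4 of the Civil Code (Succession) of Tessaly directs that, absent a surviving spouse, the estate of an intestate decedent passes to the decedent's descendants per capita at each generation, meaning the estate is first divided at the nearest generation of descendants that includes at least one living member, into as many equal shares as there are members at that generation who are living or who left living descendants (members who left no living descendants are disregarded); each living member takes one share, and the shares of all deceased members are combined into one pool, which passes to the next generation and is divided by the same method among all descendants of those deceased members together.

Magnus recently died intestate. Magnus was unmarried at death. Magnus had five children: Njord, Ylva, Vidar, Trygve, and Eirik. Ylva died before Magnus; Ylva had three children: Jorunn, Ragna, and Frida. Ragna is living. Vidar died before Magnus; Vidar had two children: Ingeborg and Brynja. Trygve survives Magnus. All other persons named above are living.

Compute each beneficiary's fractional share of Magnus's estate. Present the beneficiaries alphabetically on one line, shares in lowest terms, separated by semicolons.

There is no surviving spouse, so the entire estate passes to Magnus's descendants per capita at each generation.
At generation 1 (Njord, Ylva, Vidar, Trygve, Eirik) there are 5 shares of (1)/5 = 1/5 each.
Living: Njord, Trygve, and Eirik — each takes 1/5.
Deceased: Ylva and Vidar. Their combined 2/5 is pooled and carried to generation 2.
At generation 2 (Jorunn, Ragna, Frida, Ingeborg, Brynja) there are 5 shares of (2/5)/5 = 2/25 each.
Living: Jorunn, Ragna, Frida, Ingeborg, and Brynja — each takes 2/25.

Brynja 2/25; Eirik 1/5; Frida 2/25; Ingeborg 2/25; Jorunn 2/25; Njord 1/5; Ragna 2/25; Trygve 1/5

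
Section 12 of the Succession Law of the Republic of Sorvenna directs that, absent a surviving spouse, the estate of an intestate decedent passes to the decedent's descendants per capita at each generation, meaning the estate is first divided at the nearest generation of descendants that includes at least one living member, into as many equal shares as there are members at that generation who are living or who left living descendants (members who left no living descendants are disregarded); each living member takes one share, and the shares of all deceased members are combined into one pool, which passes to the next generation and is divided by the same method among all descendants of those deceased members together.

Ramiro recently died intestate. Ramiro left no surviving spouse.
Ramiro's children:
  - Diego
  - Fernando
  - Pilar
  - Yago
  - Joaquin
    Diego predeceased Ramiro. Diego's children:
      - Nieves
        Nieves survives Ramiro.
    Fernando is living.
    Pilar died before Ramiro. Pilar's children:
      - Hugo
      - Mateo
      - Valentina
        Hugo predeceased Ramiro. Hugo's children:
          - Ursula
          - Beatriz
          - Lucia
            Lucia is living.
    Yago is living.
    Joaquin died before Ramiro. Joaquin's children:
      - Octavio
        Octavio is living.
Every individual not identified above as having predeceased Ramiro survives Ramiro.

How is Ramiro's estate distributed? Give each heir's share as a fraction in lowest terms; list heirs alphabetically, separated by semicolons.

There is no surviving spouse, so the entire estate passes to Ramiro's descendants per capita at each generation.
At generation 1 (Diego, Fernando, Pilar, Yago, Joaquin) there are 5 shares of (1)/5 = 1/5 each.
Living: Fernando and Yago — each takes 1/5.
Deceased: Diego, Pilar, and Joaquin. Their combined 3/5 is pooled and carried to generation 2.
At generation 2 (Nieves, Hugo, Mateo, Valentina, Octavio) there are 5 shares of (3/5)/5 = 3/25 each.
Living: Nieves, Mateo, Valentina, and Octavio — each takes 3/25.
Deceased: Hugo. That 3/25 share is carried to generation 3.
At generation 3 (Ursula, Beatriz, Lucia) there are 3 shares of (3/25)/3 = 1/25 each.
Living: Ursula, Beatriz, and Lucia — each takes 1/25.

Beatriz 1/25; Fernando 1/5; Lucia 1/25; Mateo 3/25; Nieves 3/25; Octavio 3/25; Ursula 1/25; Valentina 3/25; Yago 1/5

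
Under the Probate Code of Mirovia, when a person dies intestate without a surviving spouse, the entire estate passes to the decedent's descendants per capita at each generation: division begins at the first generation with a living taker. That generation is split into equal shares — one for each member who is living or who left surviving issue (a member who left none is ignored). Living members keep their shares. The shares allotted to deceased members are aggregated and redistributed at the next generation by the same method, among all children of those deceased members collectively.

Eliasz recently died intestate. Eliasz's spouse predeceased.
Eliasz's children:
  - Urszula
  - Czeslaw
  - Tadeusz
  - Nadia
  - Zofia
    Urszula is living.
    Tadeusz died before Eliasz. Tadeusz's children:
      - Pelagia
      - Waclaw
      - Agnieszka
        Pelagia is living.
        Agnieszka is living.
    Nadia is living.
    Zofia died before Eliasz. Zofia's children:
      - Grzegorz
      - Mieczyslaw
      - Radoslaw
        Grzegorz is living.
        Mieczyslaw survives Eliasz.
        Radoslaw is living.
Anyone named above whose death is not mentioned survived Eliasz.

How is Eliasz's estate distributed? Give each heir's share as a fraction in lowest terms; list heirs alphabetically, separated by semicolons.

Agnieszka 1/15; Czeslaw 1/5; Grzegorz 1/15; Mieczyslaw 1/15; Nadia 1/5; Pelagia 1/15; Radoslaw 1/15; Urszula 1/5; Waclaw 1/15

There is no surviving spouse, so the entire estate passes to Eliasz's descendants per capita at each generation.
At generation 1 (Urszula, Czeslaw, Tadeusz, Nadia, Zofia) there are 5 shares of (1)/5 = 1/5 each.
Living: Urszula, Czeslaw, and Nadia — each takes 1/5.
Deceased: Tadeusz and Zofia. Their combined 2/5 is pooled and carried to generation 2.
At generation 2 (Pelagia, Waclaw, Agnieszka, Grzegorz, Mieczyslaw, Radoslaw) there are 6 shares of (2/5)/6 = 1/15 each.
Living: Pelagia, Waclaw, Agnieszka, Grzegorz, Mieczyslaw, and Radoslaw — each takes 1/15.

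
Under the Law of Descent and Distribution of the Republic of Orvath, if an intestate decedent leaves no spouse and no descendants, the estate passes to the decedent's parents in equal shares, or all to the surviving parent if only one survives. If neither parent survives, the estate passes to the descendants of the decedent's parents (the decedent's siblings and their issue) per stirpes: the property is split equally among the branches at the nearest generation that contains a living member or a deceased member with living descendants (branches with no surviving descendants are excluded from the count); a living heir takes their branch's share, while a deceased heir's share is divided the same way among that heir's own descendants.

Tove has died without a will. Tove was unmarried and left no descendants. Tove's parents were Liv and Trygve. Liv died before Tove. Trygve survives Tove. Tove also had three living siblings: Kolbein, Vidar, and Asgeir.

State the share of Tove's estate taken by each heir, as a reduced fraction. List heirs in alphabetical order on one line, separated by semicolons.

Only one parent, Trygve, survives, so Trygve takes the entire estate. The siblings take nothing because a surviving parent has priority.

Trygve 1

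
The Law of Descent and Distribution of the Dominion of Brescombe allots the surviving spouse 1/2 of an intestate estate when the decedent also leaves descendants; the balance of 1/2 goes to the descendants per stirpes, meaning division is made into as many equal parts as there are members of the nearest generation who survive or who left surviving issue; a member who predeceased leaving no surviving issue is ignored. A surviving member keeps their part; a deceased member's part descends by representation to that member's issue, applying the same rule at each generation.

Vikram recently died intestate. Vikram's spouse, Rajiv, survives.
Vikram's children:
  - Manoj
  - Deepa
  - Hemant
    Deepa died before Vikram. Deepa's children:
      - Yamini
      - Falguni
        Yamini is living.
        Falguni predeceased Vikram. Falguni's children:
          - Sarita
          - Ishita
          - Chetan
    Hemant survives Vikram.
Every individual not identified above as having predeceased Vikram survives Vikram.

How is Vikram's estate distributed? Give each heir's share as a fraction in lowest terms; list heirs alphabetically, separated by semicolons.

Rajiv, as surviving spouse, takes 1/2.
The remaining 1/2 passes to Vikram's descendants per stirpes.
The 1/2 is divided into 3 equal shares of 1/6 among Manoj, Deepa, Hemant.
Manoj is living and takes 1/6.
Deepa predeceased; the 1/6 allotted to Deepa's branch passes to Deepa's issue by representation.
The 1/6 is divided into 2 equal shares of 1/12 among Yamini, Falguni.
Yamini is living and takes 1/12.
Falguni predeceased; the 1/12 allotted to Falguni's branch passes to Falguni's issue by representation.
The 1/12 is divided into 3 equal shares of 1/36 among Sarita, Ishita, Chetan.
Sarita is living and takes 1/36.
Ishita is living and takes 1/36.
Chetan is living and takes 1/36.
Hemant is living and takes 1/6.

Chetan 1/36; Hemant 1/6; Ishita 1/36; Manoj 1/6; Rajiv 1/2; Sarita 1/36; Yamini 1/12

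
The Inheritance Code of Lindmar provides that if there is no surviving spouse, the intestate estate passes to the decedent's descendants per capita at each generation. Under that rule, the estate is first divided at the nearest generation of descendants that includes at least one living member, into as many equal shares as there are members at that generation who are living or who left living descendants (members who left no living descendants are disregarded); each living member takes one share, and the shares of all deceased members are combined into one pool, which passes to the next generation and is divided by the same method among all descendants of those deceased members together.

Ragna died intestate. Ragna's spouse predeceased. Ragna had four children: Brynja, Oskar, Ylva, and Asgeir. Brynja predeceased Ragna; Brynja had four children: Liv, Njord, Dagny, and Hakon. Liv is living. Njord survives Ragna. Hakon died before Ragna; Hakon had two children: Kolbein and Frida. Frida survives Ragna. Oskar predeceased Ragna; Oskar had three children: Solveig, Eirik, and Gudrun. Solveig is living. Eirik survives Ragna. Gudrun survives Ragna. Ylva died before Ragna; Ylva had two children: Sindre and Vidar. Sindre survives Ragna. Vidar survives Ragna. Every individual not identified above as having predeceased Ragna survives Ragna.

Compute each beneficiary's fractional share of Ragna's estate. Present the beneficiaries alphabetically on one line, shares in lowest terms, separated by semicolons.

Asgeir 1/4; Dagny 1/12; Eirik 1/12; Frida 1/24; Gudrun 1/12; Kolbein 1/24; Liv 1/12; Njord 1/12; Sindre 1/12; Solveig 1/12; Vidar 1/12

There is no surviving spouse, so the entire estate passes to Ragna's descendants per capita at each generation.
At generation 1 (Brynja, Oskar, Ylva, Asgeir) there are 4 shares of (1)/4 = 1/4 each.
Living: Asgeir — each takes 1/4.
Deceased: Brynja, Oskar, and Ylva. Their combined 3/4 is pooled and carried to generation 2.
At generation 2 (Liv, Njord, Dagny, Hakon, Solveig, Eirik, Gudrun, Sindre, Vidar) there are 9 shares of (3/4)/9 = 1/12 each.
Living: Liv, Njord, Dagny, Solveig, Eirik, Gudrun, Sindre, and Vidar — each takes 1/12.
Deceased: Hakon. That 1/12 share is carried to generation 3.
At generation 3 (Kolbein, Frida) there are 2 shares of (1/12)/2 = 1/24 each.
Living: Kolbein and Frida — each takes 1/24.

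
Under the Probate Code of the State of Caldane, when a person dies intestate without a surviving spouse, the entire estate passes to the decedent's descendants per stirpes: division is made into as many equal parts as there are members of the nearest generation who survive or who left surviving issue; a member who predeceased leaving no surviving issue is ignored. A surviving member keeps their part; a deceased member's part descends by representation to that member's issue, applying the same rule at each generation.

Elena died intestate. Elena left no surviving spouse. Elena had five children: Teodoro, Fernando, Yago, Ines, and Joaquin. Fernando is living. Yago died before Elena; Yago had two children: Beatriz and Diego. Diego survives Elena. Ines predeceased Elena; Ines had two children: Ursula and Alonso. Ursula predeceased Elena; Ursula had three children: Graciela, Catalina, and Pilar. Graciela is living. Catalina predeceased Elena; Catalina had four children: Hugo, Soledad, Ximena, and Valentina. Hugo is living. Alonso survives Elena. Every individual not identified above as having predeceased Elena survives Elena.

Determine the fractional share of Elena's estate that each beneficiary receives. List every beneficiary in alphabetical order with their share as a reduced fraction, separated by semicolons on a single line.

Alonso 1/10; Beatriz 1/10; Diego 1/10; Fernando 1/5; Graciela 1/30; Hugo 1/120; Joaquin 1/5; Pilar 1/30; Soledad 1/120; Teodoro 1/5; Valentina 1/120; Ximena 1/120

There is no surviving spouse, so the entire estate passes to Elena's descendants per stirpes.
The estate is divided into 5 equal shares of 1/5 among Teodoro, Fernando, Yago, Ines, Joaquin.
Teodoro is living and takes 1/5.
Fernando is living and takes 1/5.
Yago predeceased; the 1/5 allotted to Yago's branch passes to Yago's issue by representation.
The 1/5 is divided into 2 equal shares of 1/10 among Beatriz, Diego.
Beatriz is living and takes 1/10.
Diego is living and takes 1/10.
Ines predeceased; the 1/5 allotted to Ines's branch passes to Ines's issue by representation.
The 1/5 is divided into 2 equal shares of 1/10 among Ursula, Alonso.
Ursula predeceased; the 1/10 allotted to Ursula's branch passes to Ursula's issue by representation.
The 1/10 is divided into 3 equal shares of 1/30 among Graciela, Catalina, Pilar.
Graciela is living and takes 1/30.
Catalina predeceased; the 1/30 allotted to Catalina's branch passes to Catalina's issue by representation.
The 1/30 is divided into 4 equal shares of 1/120 among Hugo, Soledad, Ximena, Valentina.
Hugo is living and takes 1/120.
Soledad is living and takes 1/120.
Ximena is living and takes 1/120.
Valentina is living and takes 1/120.
Pilar is living and takes 1/30.
Alonso is living and takes 1/10.
Joaquin is living and takes 1/5.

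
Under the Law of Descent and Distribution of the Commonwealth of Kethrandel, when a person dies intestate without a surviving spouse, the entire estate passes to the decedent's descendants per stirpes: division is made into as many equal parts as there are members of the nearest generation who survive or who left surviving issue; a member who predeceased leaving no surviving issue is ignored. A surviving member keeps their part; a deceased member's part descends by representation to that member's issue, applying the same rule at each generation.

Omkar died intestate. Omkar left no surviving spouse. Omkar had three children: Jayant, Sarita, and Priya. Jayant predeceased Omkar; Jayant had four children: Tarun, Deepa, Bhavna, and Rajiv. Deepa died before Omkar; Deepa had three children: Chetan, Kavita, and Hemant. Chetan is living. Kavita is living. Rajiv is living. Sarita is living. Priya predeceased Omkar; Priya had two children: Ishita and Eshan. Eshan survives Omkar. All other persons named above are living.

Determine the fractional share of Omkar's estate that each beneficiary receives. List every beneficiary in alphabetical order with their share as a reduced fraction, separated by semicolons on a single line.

Bhavna 1/12; Chetan 1/36; Eshan 1/6; Hemant 1/36; Ishita 1/6; Kavita 1/36; Rajiv 1/12; Sarita 1/3; Tarun 1/12

There is no surviving spouse, so the entire estate passes to Omkar's descendants per stirpes.
The estate is divided into 3 equal shares of 1/3 among Jayant, Sarita, Priya.
Jayant predeceased; the 1/3 allotted to Jayant's branch passes to Jayant's issue by representation.
The 1/3 is divided into 4 equal shares of 1/12 among Tarun, Deepa, Bhavna, Rajiv.
Tarun is living and takes 1/12.
Deepa predeceased; the 1/12 allotted to Deepa's branch passes to Deepa's issue by representation.
The 1/12 is divided into 3 equal shares of 1/36 among Chetan, Kavita, Hemant.
Chetan is living and takes 1/36.
Kavita is living and takes 1/36.
Hemant is living and takes 1/36.
Bhavna is living and takes 1/12.
Rajiv is living and takes 1/12.
Sarita is living and takes 1/3.
Priya predeceased; the 1/3 allotted to Priya's branch passes to Priya's issue by representation.
The 1/3 is divided into 2 equal shares of 1/6 among Ishita, Eshan.
Ishita is living and takes 1/6.
Eshan is living and takes 1/6.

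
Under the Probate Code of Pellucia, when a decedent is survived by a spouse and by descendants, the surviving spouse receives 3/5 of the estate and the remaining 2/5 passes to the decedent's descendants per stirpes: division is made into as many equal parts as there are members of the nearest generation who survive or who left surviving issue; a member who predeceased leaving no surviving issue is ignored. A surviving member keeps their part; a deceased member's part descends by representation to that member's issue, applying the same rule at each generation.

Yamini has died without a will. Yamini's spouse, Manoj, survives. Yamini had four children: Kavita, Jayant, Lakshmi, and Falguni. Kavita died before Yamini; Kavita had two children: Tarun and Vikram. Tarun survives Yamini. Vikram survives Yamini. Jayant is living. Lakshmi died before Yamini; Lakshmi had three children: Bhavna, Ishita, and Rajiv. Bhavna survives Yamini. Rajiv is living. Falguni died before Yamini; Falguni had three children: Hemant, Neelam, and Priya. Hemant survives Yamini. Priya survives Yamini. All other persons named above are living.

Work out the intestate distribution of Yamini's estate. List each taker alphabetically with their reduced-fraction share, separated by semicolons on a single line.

Bhavna 1/30; Hemant 1/30; Ishita 1/30; Jayant 1/10; Manoj 3/5; Neelam 1/30; Priya 1/30; Rajiv 1/30; Tarun 1/20; Vikram 1/20

Manoj, as surviving spouse, takes 3/5.
The remaining 2/5 passes to Yamini's descendants per stirpes.
The 2/5 is divided into 4 equal shares of 1/10 among Kavita, Jayant, Lakshmi, Falguni.
Kavita predeceased; the 1/10 allotted to Kavita's branch passes to Kavita's issue by representation.
The 1/10 is divided into 2 equal shares of 1/20 among Tarun, Vikram.
Tarun is living and takes 1/20.
Vikram is living and takes 1/20.
Jayant is living and takes 1/10.
Lakshmi predeceased; the 1/10 allotted to Lakshmi's branch passes to Lakshmi's issue by representation.
The 1/10 is divided into 3 equal shares of 1/30 among Bhavna, Ishita, Rajiv.
Bhavna is living and takes 1/30.
Ishita is living and takes 1/30.
Rajiv is living and takes 1/30.
Falguni predeceased; the 1/10 allotted to Falguni's branch passes to Falguni's issue by representation.
The 1/10 is divided into 3 equal shares of 1/30 among Hemant, Neelam, Priya.
Hemant is living and takes 1/30.
Neelam is living and takes 1/30.
Priya is living and takes 1/30.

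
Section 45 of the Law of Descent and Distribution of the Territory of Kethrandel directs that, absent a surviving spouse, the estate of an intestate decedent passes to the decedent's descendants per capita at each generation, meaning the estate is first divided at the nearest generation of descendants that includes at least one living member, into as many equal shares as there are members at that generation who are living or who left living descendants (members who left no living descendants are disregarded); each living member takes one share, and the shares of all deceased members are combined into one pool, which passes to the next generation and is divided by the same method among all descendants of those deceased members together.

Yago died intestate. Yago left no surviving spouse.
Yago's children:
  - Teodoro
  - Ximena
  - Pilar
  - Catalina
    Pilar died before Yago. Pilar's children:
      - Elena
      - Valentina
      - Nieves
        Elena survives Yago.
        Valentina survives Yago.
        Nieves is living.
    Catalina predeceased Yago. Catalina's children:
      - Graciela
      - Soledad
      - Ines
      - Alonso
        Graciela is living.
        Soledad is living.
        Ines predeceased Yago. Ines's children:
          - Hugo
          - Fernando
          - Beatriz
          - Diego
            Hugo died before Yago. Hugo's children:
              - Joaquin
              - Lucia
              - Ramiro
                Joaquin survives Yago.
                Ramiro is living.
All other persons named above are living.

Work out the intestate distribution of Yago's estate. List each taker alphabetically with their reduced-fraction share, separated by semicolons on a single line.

There is no surviving spouse, so the entire estate passes to Yago's descendants per capita at each generation.
At generation 1 (Teodoro, Ximena, Pilar, Catalina) there are 4 shares of (1)/4 = 1/4 each.
Living: Teodoro and Ximena — each takes 1/4.
Deceased: Pilar and Catalina. Their combined 1/2 is pooled and carried to generation 2.
At generation 2 (Elena, Valentina, Nieves, Graciela, Soledad, Ines, Alonso) there are 7 shares of (1/2)/7 = 1/14 each.
Living: Elena, Valentina, Nieves, Graciela, Soledad, and Alonso — each takes 1/14.
Deceased: Ines. That 1/14 share is carried to generation 3.
At generation 3 (Hugo, Fernando, Beatriz, Diego) there are 4 shares of (1/14)/4 = 1/56 each.
Living: Fernando, Beatriz, and Diego — each takes 1/56.
Deceased: Hugo. That 1/56 share is carried to generation 4.
At generation 4 (Joaquin, Lucia, Ramiro) there are 3 shares of (1/56)/3 = 1/168 each.
Living: Joaquin, Lucia, and Ramiro — each takes 1/168.

Alonso 1/14; Beatriz 1/56; Diego 1/56; Elena 1/14; Fernando 1/56; Graciela 1/14; Joaquin 1/168; Lucia 1/168; Nieves 1/14; Ramiro 1/168; Soledad 1/14; Teodoro 1/4; Valentina 1/14; Ximena 1/4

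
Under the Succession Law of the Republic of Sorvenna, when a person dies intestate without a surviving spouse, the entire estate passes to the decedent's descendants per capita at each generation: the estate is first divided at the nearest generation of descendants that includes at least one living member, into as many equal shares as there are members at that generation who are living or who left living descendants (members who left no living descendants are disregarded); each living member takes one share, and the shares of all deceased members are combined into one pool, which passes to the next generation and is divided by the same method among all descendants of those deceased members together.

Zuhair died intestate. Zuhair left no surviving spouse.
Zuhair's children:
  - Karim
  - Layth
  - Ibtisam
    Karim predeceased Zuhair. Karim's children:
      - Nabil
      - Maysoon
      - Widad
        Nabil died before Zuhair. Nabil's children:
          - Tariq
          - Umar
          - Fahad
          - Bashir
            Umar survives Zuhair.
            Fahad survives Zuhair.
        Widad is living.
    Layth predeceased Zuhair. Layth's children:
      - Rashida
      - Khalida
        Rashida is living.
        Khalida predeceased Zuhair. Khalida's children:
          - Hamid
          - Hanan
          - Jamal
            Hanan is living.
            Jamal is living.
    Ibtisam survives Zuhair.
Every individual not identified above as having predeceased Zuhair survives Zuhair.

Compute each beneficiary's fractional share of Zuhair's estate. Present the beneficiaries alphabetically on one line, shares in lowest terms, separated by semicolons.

Bashir 4/105; Fahad 4/105; Hamid 4/105; Hanan 4/105; Ibtisam 1/3; Jamal 4/105; Maysoon 2/15; Rashida 2/15; Tariq 4/105; Umar 4/105; Widad 2/15

There is no surviving spouse, so the entire estate passes to Zuhair's descendants per capita at each generation.
At generation 1 (Karim, Layth, Ibtisam) there are 3 shares of (1)/3 = 1/3 each.
Living: Ibtisam — each takes 1/3.
Deceased: Karim and Layth. Their combined 2/3 is pooled and carried to generation 2.
At generation 2 (Nabil, Maysoon, Widad, Rashida, Khalida) there are 5 shares of (2/3)/5 = 2/15 each.
Living: Maysoon, Widad, and Rashida — each takes 2/15.
Deceased: Nabil and Khalida. Their combined 4/15 is pooled and carried to generation 3.
At generation 3 (Tariq, Umar, Fahad, Bashir, Hamid, Hanan, Jamal) there are 7 shares of (4/15)/7 = 4/105 each.
Living: Tariq, Umar, Fahad, Bashir, Hamid, Hanan, and Jamal — each takes 4/105.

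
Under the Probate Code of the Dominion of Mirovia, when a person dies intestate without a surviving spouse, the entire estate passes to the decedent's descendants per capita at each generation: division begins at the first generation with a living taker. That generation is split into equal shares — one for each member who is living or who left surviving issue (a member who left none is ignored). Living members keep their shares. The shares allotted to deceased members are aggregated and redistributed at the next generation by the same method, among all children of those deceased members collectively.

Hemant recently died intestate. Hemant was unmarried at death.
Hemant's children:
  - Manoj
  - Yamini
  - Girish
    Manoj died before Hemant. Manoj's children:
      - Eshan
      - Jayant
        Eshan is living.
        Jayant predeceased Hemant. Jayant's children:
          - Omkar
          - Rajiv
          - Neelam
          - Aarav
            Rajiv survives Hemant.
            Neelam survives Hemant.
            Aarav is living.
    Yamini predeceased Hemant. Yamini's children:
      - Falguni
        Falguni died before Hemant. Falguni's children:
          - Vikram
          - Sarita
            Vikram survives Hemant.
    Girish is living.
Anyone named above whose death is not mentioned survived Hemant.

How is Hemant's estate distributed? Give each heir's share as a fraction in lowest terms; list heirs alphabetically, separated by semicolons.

There is no surviving spouse, so the entire estate passes to Hemant's descendants per capita at each generation.
At generation 1 (Manoj, Yamini, Girish) there are 3 shares of (1)/3 = 1/3 each.
Living: Girish — each takes 1/3.
Deceased: Manoj and Yamini. Their combined 2/3 is pooled and carried to generation 2.
At generation 2 (Eshan, Jayant, Falguni) there are 3 shares of (2/3)/3 = 2/9 each.
Living: Eshan — each takes 2/9.
Deceased: Jayant and Falguni. Their combined 4/9 is pooled and carried to generation 3.
At generation 3 (Omkar, Rajiv, Neelam, Aarav, Vikram, Sarita) there are 6 shares of (4/9)/6 = 2/27 each.
Living: Omkar, Rajiv, Neelam, Aarav, Vikram, and Sarita — each takes 2/27.

Aarav 2/27; Eshan 2/9; Girish 1/3; Neelam 2/27; Omkar 2/27; Rajiv 2/27; Sarita 2/27; Vikram 2/27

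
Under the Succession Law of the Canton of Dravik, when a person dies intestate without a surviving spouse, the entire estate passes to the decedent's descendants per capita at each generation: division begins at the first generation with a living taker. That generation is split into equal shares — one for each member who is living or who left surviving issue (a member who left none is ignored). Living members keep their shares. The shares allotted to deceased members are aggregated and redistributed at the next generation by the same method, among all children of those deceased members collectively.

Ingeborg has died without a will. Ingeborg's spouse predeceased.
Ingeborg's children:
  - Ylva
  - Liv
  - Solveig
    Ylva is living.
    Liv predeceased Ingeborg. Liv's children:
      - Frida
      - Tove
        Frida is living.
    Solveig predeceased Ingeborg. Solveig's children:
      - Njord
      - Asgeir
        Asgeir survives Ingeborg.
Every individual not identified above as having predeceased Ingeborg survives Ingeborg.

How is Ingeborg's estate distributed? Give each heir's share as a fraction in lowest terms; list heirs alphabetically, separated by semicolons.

Asgeir 1/6; Frida 1/6; Njord 1/6; Tove 1/6; Ylva 1/3

There is no surviving spouse, so the entire estate passes to Ingeborg's descendants per capita at each generation.
At generation 1 (Ylva, Liv, Solveig) there are 3 shares of (1)/3 = 1/3 each.
Living: Ylva — each takes 1/3.
Deceased: Liv and Solveig. Their combined 2/3 is pooled and carried to generation 2.
At generation 2 (Frida, Tove, Njord, Asgeir) there are 4 shares of (2/3)/4 = 1/6 each.
Living: Frida, Tove, Njord, and Asgeir — each takes 1/6.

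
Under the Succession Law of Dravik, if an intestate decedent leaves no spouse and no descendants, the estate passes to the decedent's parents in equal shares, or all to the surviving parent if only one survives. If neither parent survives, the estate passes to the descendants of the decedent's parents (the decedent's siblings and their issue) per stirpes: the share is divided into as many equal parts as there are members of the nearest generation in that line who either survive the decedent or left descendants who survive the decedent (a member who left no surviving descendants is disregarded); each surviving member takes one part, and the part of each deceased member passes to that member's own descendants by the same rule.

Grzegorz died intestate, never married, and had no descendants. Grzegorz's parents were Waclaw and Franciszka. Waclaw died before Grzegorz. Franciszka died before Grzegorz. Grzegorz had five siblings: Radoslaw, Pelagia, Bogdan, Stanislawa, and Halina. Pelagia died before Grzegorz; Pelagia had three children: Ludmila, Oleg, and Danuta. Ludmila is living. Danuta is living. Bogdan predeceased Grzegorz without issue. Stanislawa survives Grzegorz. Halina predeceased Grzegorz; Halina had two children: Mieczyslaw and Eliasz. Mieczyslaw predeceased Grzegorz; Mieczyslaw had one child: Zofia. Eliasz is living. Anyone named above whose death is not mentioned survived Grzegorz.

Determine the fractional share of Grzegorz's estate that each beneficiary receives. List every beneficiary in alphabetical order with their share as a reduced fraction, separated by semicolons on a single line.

Danuta 1/12; Eliasz 1/8; Ludmila 1/12; Oleg 1/12; Radoslaw 1/4; Stanislawa 1/4; Zofia 1/8

Neither parent survives and there are no descendants, so the estate passes to Grzegorz's siblings and their issue per stirpes.
Bogdan left no surviving issue, so that branch lapses and is disregarded.
The estate is divided into 4 equal shares of 1/4 among Radoslaw, Pelagia, Stanislawa, Halina.
Radoslaw is living and takes 1/4.
Pelagia predeceased; the 1/4 allotted to Pelagia's branch passes to Pelagia's issue by representation.
The 1/4 is divided into 3 equal shares of 1/12 among Ludmila, Oleg, Danuta.
Ludmila is living and takes 1/12.
Oleg is living and takes 1/12.
Danuta is living and takes 1/12.
Stanislawa is living and takes 1/4.
Halina predeceased; the 1/4 allotted to Halina's branch passes to Halina's issue by representation.
The 1/4 is divided into 2 equal shares of 1/8 among Mieczyslaw, Eliasz.
Mieczyslaw predeceased; the 1/8 allotted to Mieczyslaw's branch passes to Mieczyslaw's issue by representation.
Zofia is the sole taker at this level and receives the full 1/8.
Eliasz is living and takes 1/8.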